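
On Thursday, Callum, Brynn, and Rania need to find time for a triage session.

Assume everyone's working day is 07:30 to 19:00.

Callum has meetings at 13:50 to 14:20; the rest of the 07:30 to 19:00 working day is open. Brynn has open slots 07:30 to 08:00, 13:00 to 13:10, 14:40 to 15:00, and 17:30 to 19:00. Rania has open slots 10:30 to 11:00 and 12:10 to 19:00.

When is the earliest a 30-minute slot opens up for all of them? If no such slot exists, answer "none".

17:30

Callum free within 07:30–19:00: 07:30–13:50, 14:20–19:00.
Callum ∩ Brynn: 07:30–08:00, 13:00–13:10, 14:40–15:00, 17:30–19:00.
Callum ∩ Brynn ∩ Rania: 13:00–13:10, 14:40–15:00, 17:30–19:00.
Windows ≥ 30 min: 17:30–19:00.
Earliest such window starts at 17:30.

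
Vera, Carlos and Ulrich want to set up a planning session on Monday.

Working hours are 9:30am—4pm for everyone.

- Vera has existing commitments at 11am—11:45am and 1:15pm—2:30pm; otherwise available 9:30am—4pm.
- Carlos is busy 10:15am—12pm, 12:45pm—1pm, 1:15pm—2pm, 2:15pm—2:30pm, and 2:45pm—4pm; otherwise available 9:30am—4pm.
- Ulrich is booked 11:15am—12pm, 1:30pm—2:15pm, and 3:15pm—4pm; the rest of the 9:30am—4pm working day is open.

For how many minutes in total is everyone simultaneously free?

120 minutes

Vera free within 09:30–16:00: 09:30–11:00, 11:45–13:15, 14:30–16:00.
Carlos free within 09:30–16:00: 09:30–10:15, 12:00–12:45, 13:00–13:15, 14:00–14:15, 14:30–14:45.
Ulrich free within 09:30–16:00: 09:30–11:15, 12:00–13:30, 14:15–15:15.
Vera ∩ Carlos: 09:30–10:15, 12:00–12:45, 13:00–13:15, 14:30–14:45.
Vera ∩ Carlos ∩ Ulrich: 09:30–10:15, 12:00–12:45, 13:00–13:15, 14:30–14:45.
Total common minutes: 45 + 45 + 15 + 15 = 120.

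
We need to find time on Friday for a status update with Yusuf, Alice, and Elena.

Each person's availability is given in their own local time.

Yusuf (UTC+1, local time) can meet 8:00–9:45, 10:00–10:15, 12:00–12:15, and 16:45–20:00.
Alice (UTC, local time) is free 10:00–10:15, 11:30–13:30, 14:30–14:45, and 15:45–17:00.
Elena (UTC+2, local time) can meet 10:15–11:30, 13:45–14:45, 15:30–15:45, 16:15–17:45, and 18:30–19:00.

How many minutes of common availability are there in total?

30 minutes

Yusuf → UTC: 07:00–08:45, 09:00–09:15, 11:00–11:15, 15:45–19:00.
Alice → UTC: 10:00–10:15, 11:30–13:30, 14:30–14:45, 15:45–17:00.
Elena → UTC: 08:15–09:30, 11:45–12:45, 13:30–13:45, 14:15–15:45, 16:30–17:00.
Yusuf ∩ Alice: 15:45–17:00.
Yusuf ∩ Alice ∩ Elena: 16:30–17:00.
Total common minutes: 30.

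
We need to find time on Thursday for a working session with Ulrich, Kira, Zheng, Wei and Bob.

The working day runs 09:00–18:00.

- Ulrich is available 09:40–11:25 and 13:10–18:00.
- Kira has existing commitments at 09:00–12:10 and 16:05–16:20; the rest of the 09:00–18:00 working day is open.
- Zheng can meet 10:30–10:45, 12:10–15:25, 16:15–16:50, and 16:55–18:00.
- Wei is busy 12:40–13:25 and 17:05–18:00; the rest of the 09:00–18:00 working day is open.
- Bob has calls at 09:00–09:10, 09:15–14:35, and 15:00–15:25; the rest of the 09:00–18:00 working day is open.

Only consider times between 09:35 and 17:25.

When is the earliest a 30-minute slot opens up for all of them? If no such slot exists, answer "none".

Kira free within 09:00–18:00: 12:10–16:05, 16:20–18:00.
Wei free within 09:00–18:00: 09:00–12:40, 13:25–17:05.
Bob free within 09:00–18:00: 09:10–09:15, 14:35–15:00, 15:25–18:00.
Ulrich ∩ Kira: 13:10–16:05, 16:20–18:00.
Ulrich ∩ Kira ∩ Zheng: 13:10–15:25, 16:20–16:50, 16:55–18:00.
Ulrich ∩ Kira ∩ Zheng ∩ Wei: 13:25–15:25, 16:20–16:50, 16:55–17:05.
Ulrich ∩ Kira ∩ Zheng ∩ Wei ∩ Bob: 14:35–15:00, 16:20–16:50, 16:55–17:05.
Restricted to 09:35–17:25: 14:35–15:00, 16:20–16:50, 16:55–17:05.
Windows ≥ 30 min: 16:20–16:50.
Earliest such window starts at 16:20.

16:20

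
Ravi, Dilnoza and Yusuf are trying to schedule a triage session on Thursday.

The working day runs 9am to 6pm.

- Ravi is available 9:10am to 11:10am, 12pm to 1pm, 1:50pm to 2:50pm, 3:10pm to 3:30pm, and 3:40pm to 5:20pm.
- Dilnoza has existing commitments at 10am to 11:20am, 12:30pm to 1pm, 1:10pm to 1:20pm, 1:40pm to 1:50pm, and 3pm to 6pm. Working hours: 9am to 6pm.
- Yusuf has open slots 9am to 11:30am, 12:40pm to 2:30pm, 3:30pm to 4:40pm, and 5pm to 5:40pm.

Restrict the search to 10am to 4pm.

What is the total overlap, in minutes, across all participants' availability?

40 minutes

Dilnoza free within 09:00–18:00: 09:00–10:00, 11:20–12:30, 13:00–13:10, 13:20–13:40, 13:50–15:00.
Ravi ∩ Dilnoza: 09:10–10:00, 12:00–12:30, 13:50–14:50.
Ravi ∩ Dilnoza ∩ Yusuf: 09:10–10:00, 13:50–14:30.
Restricted to 10:00–16:00: 13:50–14:30.
Total common minutes: 40.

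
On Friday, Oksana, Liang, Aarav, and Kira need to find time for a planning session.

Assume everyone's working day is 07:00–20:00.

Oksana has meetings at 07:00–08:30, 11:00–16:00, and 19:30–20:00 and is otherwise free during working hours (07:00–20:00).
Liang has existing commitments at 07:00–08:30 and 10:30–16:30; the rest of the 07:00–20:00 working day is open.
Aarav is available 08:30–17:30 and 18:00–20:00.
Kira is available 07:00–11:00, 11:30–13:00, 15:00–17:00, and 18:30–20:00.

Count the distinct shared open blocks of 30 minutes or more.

3

Oksana free within 07:00–20:00: 08:30–11:00, 16:00–19:30.
Liang free within 07:00–20:00: 08:30–10:30, 16:30–20:00.
Oksana ∩ Liang: 08:30–10:30, 16:30–19:30.
Oksana ∩ Liang ∩ Aarav: 08:30–10:30, 16:30–17:30, 18:00–19:30.
Oksana ∩ Liang ∩ Aarav ∩ Kira: 08:30–10:30, 16:30–17:00, 18:30–19:30.
Windows ≥ 30 min: 08:30–10:30, 16:30–17:00, 18:30–19:30.
That's 3 windows.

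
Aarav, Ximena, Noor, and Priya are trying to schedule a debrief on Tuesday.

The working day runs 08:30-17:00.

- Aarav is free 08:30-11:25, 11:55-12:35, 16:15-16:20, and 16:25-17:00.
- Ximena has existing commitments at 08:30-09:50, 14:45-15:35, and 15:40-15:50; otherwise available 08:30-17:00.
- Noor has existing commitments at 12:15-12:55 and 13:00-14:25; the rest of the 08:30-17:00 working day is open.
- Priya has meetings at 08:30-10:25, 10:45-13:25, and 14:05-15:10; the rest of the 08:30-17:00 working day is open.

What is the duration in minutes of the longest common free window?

Ximena free within 08:30–17:00: 09:50–14:45, 15:35–15:40, 15:50–17:00.
Noor free within 08:30–17:00: 08:30–12:15, 12:55–13:00, 14:25–17:00.
Priya free within 08:30–17:00: 10:25–10:45, 13:25–14:05, 15:10–17:00.
Aarav ∩ Ximena: 09:50–11:25, 11:55–12:35, 16:15–16:20, 16:25–17:00.
Aarav ∩ Ximena ∩ Noor: 09:50–11:25, 11:55–12:15, 16:15–16:20, 16:25–17:00.
Aarav ∩ Ximena ∩ Noor ∩ Priya: 10:25–10:45, 16:15–16:20, 16:25–17:00.
Common window lengths: 20, 5, 35 min; longest is 35.

35 minutes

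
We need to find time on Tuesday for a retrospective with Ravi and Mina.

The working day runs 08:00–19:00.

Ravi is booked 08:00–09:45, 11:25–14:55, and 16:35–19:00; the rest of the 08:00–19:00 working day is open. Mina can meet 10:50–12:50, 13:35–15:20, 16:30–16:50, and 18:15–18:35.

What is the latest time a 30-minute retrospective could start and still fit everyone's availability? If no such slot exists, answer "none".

10:55

Ravi free within 08:00–19:00: 09:45–11:25, 14:55–16:35.
Ravi ∩ Mina: 10:50–11:25, 14:55–15:20, 16:30–16:35.
Windows ≥ 30 min: 10:50–11:25.
Latest start in the last window 10:50–11:25 is 11:25 − 30 min = 10:55.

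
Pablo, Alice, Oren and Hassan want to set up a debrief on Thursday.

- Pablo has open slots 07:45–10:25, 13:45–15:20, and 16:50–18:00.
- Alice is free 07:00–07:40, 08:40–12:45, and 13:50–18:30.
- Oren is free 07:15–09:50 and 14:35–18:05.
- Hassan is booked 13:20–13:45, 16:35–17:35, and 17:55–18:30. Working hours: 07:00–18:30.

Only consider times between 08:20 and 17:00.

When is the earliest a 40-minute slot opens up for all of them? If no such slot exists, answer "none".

08:40

Hassan free within 07:00–18:30: 07:00–13:20, 13:45–16:35, 17:35–17:55.
Pablo ∩ Alice: 08:40–10:25, 13:50–15:20, 16:50–18:00.
Pablo ∩ Alice ∩ Oren: 08:40–09:50, 14:35–15:20, 16:50–18:00.
Pablo ∩ Alice ∩ Oren ∩ Hassan: 08:40–09:50, 14:35–15:20, 17:35–17:55.
Restricted to 08:20–17:00: 08:40–09:50, 14:35–15:20.
Windows ≥ 40 min: 08:40–09:50, 14:35–15:20.
Earliest such window starts at 08:40.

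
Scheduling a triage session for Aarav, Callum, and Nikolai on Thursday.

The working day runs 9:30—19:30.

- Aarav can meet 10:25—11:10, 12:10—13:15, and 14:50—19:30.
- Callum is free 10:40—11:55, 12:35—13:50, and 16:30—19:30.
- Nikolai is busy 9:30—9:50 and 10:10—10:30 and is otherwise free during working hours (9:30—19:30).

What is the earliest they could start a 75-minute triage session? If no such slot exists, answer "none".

Nikolai free within 09:30–19:30: 09:50–10:10, 10:30–19:30.
Aarav ∩ Callum: 10:40–11:10, 12:35–13:15, 16:30–19:30.
Aarav ∩ Callum ∩ Nikolai: 10:40–11:10, 12:35–13:15, 16:30–19:30.
Windows ≥ 75 min: 16:30–19:30.
Earliest such window starts at 16:30.

16:30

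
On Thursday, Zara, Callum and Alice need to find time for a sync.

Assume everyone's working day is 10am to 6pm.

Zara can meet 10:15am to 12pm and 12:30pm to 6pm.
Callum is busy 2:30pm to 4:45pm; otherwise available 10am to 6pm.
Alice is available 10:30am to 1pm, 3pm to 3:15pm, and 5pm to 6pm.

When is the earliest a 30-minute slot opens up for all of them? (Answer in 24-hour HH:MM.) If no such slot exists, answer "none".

10:30

Callum free within 10:00–18:00: 10:00–14:30, 16:45–18:00.
Zara ∩ Callum: 10:15–12:00, 12:30–14:30, 16:45–18:00.
Zara ∩ Callum ∩ Alice: 10:30–12:00, 12:30–13:00, 17:00–18:00.
Windows ≥ 30 min: 10:30–12:00, 12:30–13:00, 17:00–18:00.
Earliest such window starts at 10:30.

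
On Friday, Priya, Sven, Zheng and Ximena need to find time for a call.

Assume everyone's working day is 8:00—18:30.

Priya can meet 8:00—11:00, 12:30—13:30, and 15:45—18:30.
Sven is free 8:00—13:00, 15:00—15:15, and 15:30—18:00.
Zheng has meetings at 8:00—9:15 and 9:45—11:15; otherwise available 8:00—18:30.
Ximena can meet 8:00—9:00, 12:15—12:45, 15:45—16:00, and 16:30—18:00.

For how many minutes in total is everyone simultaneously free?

120 minutes

Zheng free within 08:00–18:30: 09:15–09:45, 11:15–18:30.
Priya ∩ Sven: 08:00–11:00, 12:30–13:00, 15:45–18:00.
Priya ∩ Sven ∩ Zheng: 09:15–09:45, 12:30–13:00, 15:45–18:00.
Priya ∩ Sven ∩ Zheng ∩ Ximena: 12:30–12:45, 15:45–16:00, 16:30–18:00.
Total common minutes: 15 + 15 + 90 = 120.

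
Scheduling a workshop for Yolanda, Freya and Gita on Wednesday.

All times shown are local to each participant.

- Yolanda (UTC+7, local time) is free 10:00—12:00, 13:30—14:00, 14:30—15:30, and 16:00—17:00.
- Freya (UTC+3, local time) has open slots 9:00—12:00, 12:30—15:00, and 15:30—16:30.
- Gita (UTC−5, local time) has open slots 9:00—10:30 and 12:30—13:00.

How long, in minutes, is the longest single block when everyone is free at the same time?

Yolanda → UTC: 03:00–05:00, 06:30–07:00, 07:30–08:30, 09:00–10:00.
Freya → UTC: 06:00–09:00, 09:30–12:00, 12:30–13:30.
Gita → UTC: 14:00–15:30, 17:30–18:00.
Yolanda ∩ Freya: 06:30–07:00, 07:30–08:30, 09:30–10:00.
Yolanda ∩ Freya ∩ Gita: (none).
No common window.

0 minutes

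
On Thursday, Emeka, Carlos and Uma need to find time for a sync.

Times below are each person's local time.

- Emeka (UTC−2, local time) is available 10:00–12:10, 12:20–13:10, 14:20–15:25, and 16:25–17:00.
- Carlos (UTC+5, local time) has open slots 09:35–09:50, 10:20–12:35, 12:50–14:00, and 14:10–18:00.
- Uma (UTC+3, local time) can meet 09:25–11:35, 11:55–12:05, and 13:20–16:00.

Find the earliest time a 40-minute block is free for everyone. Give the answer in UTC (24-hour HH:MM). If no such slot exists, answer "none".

Emeka → UTC: 12:00–14:10, 14:20–15:10, 16:20–17:25, 18:25–19:00.
Carlos → UTC: 04:35–04:50, 05:20–07:35, 07:50–09:00, 09:10–13:00.
Uma → UTC: 06:25–08:35, 08:55–09:05, 10:20–13:00.
Emeka ∩ Carlos: 12:00–13:00.
Emeka ∩ Carlos ∩ Uma: 12:00–13:00.
Windows ≥ 40 min: 12:00–13:00.
Earliest such window starts at 12:00.

12:00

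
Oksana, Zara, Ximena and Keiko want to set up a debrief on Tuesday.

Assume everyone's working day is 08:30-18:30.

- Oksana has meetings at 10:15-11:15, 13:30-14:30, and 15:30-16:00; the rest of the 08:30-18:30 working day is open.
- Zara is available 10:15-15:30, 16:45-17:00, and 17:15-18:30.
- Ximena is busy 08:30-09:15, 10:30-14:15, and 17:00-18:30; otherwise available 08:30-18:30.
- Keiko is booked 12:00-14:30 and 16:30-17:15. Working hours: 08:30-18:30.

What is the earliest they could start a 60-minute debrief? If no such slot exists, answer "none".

Oksana free within 08:30–18:30: 08:30–10:15, 11:15–13:30, 14:30–15:30, 16:00–18:30.
Ximena free within 08:30–18:30: 09:15–10:30, 14:15–17:00.
Keiko free within 08:30–18:30: 08:30–12:00, 14:30–16:30, 17:15–18:30.
Oksana ∩ Zara: 11:15–13:30, 14:30–15:30, 16:45–17:00, 17:15–18:30.
Oksana ∩ Zara ∩ Ximena: 14:30–15:30, 16:45–17:00.
Oksana ∩ Zara ∩ Ximena ∩ Keiko: 14:30–15:30.
Windows ≥ 60 min: 14:30–15:30.
Earliest such window starts at 14:30.

14:30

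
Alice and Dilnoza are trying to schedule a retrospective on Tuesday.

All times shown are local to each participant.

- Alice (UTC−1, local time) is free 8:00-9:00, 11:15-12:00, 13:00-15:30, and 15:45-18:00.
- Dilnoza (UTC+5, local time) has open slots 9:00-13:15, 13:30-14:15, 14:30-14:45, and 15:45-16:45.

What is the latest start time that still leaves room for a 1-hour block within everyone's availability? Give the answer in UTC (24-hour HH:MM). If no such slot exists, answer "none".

none

Alice → UTC: 09:00–10:00, 12:15–13:00, 14:00–16:30, 16:45–19:00.
Dilnoza → UTC: 04:00–08:15, 08:30–09:15, 09:30–09:45, 10:45–11:45.
Alice ∩ Dilnoza: 09:00–09:15, 09:30–09:45.
Windows ≥ 60 min: (none).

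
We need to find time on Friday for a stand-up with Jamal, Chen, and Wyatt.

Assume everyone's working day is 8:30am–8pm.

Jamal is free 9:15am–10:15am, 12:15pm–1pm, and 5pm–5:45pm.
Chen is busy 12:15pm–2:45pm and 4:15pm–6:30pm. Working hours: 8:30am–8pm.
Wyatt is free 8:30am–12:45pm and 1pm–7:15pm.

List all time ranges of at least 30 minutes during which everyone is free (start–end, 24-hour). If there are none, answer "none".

09:15–10:15

Chen free within 08:30–20:00: 08:30–12:15, 14:45–16:15, 18:30–20:00.
Jamal ∩ Chen: 09:15–10:15.
Jamal ∩ Chen ∩ Wyatt: 09:15–10:15.
Windows ≥ 30 min: 09:15–10:15.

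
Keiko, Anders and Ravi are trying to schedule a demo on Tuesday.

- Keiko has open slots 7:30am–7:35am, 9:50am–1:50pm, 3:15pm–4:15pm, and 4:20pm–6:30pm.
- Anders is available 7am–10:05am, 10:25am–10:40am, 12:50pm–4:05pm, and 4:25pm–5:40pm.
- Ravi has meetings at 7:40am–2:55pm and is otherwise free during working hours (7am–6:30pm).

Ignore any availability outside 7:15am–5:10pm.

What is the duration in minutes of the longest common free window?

50 minutes

Ravi free within 07:00–18:30: 07:00–07:40, 14:55–18:30.
Keiko ∩ Anders: 07:30–07:35, 09:50–10:05, 10:25–10:40, 12:50–13:50, 15:15–16:05, 16:25–17:40.
Keiko ∩ Anders ∩ Ravi: 07:30–07:35, 15:15–16:05, 16:25–17:40.
Restricted to 07:15–17:10: 07:30–07:35, 15:15–16:05, 16:25–17:10.
Common window lengths: 5, 50, 45 min; longest is 50.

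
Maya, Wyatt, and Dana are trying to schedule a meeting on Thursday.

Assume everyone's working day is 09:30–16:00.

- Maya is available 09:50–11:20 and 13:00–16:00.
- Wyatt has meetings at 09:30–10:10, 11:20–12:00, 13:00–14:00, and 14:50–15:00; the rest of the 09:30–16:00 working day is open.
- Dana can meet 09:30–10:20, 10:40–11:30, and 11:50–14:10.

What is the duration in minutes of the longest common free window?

Wyatt free within 09:30–16:00: 10:10–11:20, 12:00–13:00, 14:00–14:50, 15:00–16:00.
Maya ∩ Wyatt: 10:10–11:20, 14:00–14:50, 15:00–16:00.
Maya ∩ Wyatt ∩ Dana: 10:10–10:20, 10:40–11:20, 14:00–14:10.
Common window lengths: 10, 40, 10 min; longest is 40.

40 minutes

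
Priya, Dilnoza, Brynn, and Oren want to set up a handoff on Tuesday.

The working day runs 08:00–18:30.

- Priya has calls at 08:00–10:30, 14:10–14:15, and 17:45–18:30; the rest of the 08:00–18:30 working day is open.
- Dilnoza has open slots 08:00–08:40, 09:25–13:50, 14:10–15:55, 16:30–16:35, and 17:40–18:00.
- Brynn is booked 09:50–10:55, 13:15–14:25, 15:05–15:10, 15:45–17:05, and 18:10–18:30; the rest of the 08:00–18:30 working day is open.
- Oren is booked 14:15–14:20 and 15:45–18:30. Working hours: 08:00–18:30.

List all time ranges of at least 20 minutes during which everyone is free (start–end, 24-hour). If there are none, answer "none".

10:55–13:15, 14:25–15:05, 15:10–15:45

Priya free within 08:00–18:30: 10:30–14:10, 14:15–17:45.
Brynn free within 08:00–18:30: 08:00–09:50, 10:55–13:15, 14:25–15:05, 15:10–15:45, 17:05–18:10.
Oren free within 08:00–18:30: 08:00–14:15, 14:20–15:45.
Priya ∩ Dilnoza: 10:30–13:50, 14:15–15:55, 16:30–16:35, 17:40–17:45.
Priya ∩ Dilnoza ∩ Brynn: 10:55–13:15, 14:25–15:05, 15:10–15:45, 17:40–17:45.
Priya ∩ Dilnoza ∩ Brynn ∩ Oren: 10:55–13:15, 14:25–15:05, 15:10–15:45.
Windows ≥ 20 min: 10:55–13:15, 14:25–15:05, 15:10–15:45.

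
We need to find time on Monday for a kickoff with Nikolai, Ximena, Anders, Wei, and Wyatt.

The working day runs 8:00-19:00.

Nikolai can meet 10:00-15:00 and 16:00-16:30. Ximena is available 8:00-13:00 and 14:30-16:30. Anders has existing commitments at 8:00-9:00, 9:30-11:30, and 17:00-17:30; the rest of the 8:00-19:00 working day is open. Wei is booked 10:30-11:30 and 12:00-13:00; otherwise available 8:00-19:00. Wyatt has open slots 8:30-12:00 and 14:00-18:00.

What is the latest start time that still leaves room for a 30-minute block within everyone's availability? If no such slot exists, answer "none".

Anders free within 08:00–19:00: 09:00–09:30, 11:30–17:00, 17:30–19:00.
Wei free within 08:00–19:00: 08:00–10:30, 11:30–12:00, 13:00–19:00.
Nikolai ∩ Ximena: 10:00–13:00, 14:30–15:00, 16:00–16:30.
Nikolai ∩ Ximena ∩ Anders: 11:30–13:00, 14:30–15:00, 16:00–16:30.
Nikolai ∩ Ximena ∩ Anders ∩ Wei: 11:30–12:00, 14:30–15:00, 16:00–16:30.
Nikolai ∩ Ximena ∩ Anders ∩ Wei ∩ Wyatt: 11:30–12:00, 14:30–15:00, 16:00–16:30.
Windows ≥ 30 min: 11:30–12:00, 14:30–15:00, 16:00–16:30.
Latest start in the last window 16:00–16:30 is 16:30 − 30 min = 16:00.

16:00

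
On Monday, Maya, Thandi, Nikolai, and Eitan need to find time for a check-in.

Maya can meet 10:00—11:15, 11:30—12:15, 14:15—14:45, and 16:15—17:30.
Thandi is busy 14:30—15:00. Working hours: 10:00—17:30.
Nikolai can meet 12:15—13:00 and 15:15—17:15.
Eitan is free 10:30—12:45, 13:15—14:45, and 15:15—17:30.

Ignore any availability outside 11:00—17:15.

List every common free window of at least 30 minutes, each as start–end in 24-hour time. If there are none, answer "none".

16:15–17:15

Thandi free within 10:00–17:30: 10:00–14:30, 15:00–17:30.
Maya ∩ Thandi: 10:00–11:15, 11:30–12:15, 14:15–14:30, 16:15–17:30.
Maya ∩ Thandi ∩ Nikolai: 16:15–17:15.
Maya ∩ Thandi ∩ Nikolai ∩ Eitan: 16:15–17:15.
Restricted to 11:00–17:15: 16:15–17:15.
Windows ≥ 30 min: 16:15–17:15.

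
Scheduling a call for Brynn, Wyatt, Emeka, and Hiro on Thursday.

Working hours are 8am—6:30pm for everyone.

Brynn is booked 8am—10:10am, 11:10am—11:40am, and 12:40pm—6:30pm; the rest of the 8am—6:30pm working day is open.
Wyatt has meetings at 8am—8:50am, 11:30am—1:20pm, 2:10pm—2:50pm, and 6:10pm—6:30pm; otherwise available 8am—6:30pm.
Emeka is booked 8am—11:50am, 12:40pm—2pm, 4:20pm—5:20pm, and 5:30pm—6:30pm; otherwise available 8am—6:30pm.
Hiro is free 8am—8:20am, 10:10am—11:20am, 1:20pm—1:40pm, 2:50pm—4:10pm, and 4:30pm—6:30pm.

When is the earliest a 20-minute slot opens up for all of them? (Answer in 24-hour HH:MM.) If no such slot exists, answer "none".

none

Brynn free within 08:00–18:30: 10:10–11:10, 11:40–12:40.
Wyatt free within 08:00–18:30: 08:50–11:30, 13:20–14:10, 14:50–18:10.
Emeka free within 08:00–18:30: 11:50–12:40, 14:00–16:20, 17:20–17:30.
Brynn ∩ Wyatt: 10:10–11:10.
Brynn ∩ Wyatt ∩ Emeka: (none).
Brynn ∩ Wyatt ∩ Emeka ∩ Hiro: (none).
Windows ≥ 20 min: (none).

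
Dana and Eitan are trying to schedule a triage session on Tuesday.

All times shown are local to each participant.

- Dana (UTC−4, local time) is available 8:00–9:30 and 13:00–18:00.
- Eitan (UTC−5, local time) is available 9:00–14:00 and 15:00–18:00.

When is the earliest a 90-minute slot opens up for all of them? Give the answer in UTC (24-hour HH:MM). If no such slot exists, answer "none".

Dana → UTC: 12:00–13:30, 17:00–22:00.
Eitan → UTC: 14:00–19:00, 20:00–23:00.
Dana ∩ Eitan: 17:00–19:00, 20:00–22:00.
Windows ≥ 90 min: 17:00–19:00, 20:00–22:00.
Earliest such window starts at 17:00.

17:00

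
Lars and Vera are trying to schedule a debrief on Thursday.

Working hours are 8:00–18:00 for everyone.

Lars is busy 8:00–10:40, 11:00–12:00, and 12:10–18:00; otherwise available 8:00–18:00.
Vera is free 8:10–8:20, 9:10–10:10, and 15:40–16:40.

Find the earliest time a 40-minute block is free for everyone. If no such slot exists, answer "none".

Lars free within 08:00–18:00: 10:40–11:00, 12:00–12:10.
Lars ∩ Vera: (none).
Windows ≥ 40 min: (none).

none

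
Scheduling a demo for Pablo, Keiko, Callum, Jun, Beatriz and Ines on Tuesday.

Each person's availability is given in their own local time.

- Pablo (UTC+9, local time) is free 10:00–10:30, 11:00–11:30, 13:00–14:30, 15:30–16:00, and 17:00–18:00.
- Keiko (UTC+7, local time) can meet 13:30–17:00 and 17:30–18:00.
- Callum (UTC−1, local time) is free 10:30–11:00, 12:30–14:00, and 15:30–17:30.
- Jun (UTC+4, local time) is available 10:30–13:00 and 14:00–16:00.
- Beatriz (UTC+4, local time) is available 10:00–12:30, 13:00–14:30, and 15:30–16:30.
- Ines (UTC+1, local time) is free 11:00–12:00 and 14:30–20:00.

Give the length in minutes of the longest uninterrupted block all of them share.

0 minutes

Pablo → UTC: 01:00–01:30, 02:00–02:30, 04:00–05:30, 06:30–07:00, 08:00–09:00.
Keiko → UTC: 06:30–10:00, 10:30–11:00.
Callum → UTC: 11:30–12:00, 13:30–15:00, 16:30–18:30.
Jun → UTC: 06:30–09:00, 10:00–12:00.
Beatriz → UTC: 06:00–08:30, 09:00–10:30, 11:30–12:30.
Ines → UTC: 10:00–11:00, 13:30–19:00.
Pablo ∩ Keiko: 06:30–07:00, 08:00–09:00.
Pablo ∩ Keiko ∩ Callum: (none).
Pablo ∩ Keiko ∩ Callum ∩ Jun: (none).
Pablo ∩ Keiko ∩ Callum ∩ Jun ∩ Beatriz: (none).
Pablo ∩ Keiko ∩ Callum ∩ Jun ∩ Beatriz ∩ Ines: (none).
No common window.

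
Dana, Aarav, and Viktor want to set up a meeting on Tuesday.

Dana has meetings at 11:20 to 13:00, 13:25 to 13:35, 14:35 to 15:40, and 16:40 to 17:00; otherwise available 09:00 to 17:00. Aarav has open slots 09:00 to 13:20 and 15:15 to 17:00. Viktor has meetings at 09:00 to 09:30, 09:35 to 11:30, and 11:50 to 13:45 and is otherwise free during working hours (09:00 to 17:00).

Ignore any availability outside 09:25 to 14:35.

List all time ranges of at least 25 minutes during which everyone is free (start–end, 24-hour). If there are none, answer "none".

none

Dana free within 09:00–17:00: 09:00–11:20, 13:00–13:25, 13:35–14:35, 15:40–16:40.
Viktor free within 09:00–17:00: 09:30–09:35, 11:30–11:50, 13:45–17:00.
Dana ∩ Aarav: 09:00–11:20, 13:00–13:20, 15:40–16:40.
Dana ∩ Aarav ∩ Viktor: 09:30–09:35, 15:40–16:40.
Restricted to 09:25–14:35: 09:30–09:35.
Windows ≥ 25 min: (none).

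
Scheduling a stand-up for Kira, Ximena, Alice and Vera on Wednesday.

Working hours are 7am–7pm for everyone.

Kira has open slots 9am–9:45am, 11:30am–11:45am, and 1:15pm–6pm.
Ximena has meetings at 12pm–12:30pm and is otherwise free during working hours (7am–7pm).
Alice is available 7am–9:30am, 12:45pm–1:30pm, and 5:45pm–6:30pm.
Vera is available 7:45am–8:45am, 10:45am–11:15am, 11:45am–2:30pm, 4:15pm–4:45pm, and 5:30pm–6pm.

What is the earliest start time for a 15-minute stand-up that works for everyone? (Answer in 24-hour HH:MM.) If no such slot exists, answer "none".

13:15

Ximena free within 07:00–19:00: 07:00–12:00, 12:30–19:00.
Kira ∩ Ximena: 09:00–09:45, 11:30–11:45, 13:15–18:00.
Kira ∩ Ximena ∩ Alice: 09:00–09:30, 13:15–13:30, 17:45–18:00.
Kira ∩ Ximena ∩ Alice ∩ Vera: 13:15–13:30, 17:45–18:00.
Windows ≥ 15 min: 13:15–13:30, 17:45–18:00.
Earliest such window starts at 13:15.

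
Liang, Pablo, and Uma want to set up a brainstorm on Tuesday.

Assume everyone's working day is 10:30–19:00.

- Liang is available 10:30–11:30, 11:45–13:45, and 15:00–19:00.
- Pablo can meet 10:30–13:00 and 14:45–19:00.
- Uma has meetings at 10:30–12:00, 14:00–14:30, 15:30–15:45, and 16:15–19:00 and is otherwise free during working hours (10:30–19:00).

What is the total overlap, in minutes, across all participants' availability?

Uma free within 10:30–19:00: 12:00–14:00, 14:30–15:30, 15:45–16:15.
Liang ∩ Pablo: 10:30–11:30, 11:45–13:00, 15:00–19:00.
Liang ∩ Pablo ∩ Uma: 12:00–13:00, 15:00–15:30, 15:45–16:15.
Total common minutes: 60 + 30 + 30 = 120.

120 minutes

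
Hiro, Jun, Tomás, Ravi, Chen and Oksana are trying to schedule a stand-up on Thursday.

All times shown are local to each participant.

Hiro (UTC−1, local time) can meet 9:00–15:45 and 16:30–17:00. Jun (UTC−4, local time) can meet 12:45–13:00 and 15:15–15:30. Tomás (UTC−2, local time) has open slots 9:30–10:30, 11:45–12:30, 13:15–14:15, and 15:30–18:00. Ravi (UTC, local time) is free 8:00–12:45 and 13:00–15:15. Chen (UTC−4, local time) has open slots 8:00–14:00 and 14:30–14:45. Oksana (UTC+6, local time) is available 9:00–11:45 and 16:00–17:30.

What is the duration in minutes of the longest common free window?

0 minutes

Hiro → UTC: 10:00–16:45, 17:30–18:00.
Jun → UTC: 16:45–17:00, 19:15–19:30.
Tomás → UTC: 11:30–12:30, 13:45–14:30, 15:15–16:15, 17:30–20:00.
Ravi → UTC: 08:00–12:45, 13:00–15:15.
Chen → UTC: 12:00–18:00, 18:30–18:45.
Oksana → UTC: 03:00–05:45, 10:00–11:30.
Hiro ∩ Jun: (none).
Hiro ∩ Jun ∩ Tomás: (none).
Hiro ∩ Jun ∩ Tomás ∩ Ravi: (none).
Hiro ∩ Jun ∩ Tomás ∩ Ravi ∩ Chen: (none).
Hiro ∩ Jun ∩ Tomás ∩ Ravi ∩ Chen ∩ Oksana: (none).
No common window.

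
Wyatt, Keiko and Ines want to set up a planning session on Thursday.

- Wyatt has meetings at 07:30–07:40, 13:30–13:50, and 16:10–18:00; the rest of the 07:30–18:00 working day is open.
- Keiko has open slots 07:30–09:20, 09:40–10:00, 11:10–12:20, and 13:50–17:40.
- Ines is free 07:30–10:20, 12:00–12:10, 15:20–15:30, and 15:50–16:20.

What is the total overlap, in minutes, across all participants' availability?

160 minutes

Wyatt free within 07:30–18:00: 07:40–13:30, 13:50–16:10.
Wyatt ∩ Keiko: 07:40–09:20, 09:40–10:00, 11:10–12:20, 13:50–16:10.
Wyatt ∩ Keiko ∩ Ines: 07:40–09:20, 09:40–10:00, 12:00–12:10, 15:20–15:30, 15:50–16:10.
Total common minutes: 100 + 20 + 10 + 10 + 20 = 160.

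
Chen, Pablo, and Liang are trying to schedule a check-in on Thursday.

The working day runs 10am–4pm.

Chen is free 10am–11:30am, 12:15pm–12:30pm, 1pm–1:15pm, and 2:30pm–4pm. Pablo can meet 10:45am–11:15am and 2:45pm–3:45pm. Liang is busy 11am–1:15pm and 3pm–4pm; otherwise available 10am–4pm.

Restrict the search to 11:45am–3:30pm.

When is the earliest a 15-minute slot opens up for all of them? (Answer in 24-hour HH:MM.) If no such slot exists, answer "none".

14:45

Liang free within 10:00–16:00: 10:00–11:00, 13:15–15:00.
Chen ∩ Pablo: 10:45–11:15, 14:45–15:45.
Chen ∩ Pablo ∩ Liang: 10:45–11:00, 14:45–15:00.
Restricted to 11:45–15:30: 14:45–15:00.
Windows ≥ 15 min: 14:45–15:00.
Earliest such window starts at 14:45.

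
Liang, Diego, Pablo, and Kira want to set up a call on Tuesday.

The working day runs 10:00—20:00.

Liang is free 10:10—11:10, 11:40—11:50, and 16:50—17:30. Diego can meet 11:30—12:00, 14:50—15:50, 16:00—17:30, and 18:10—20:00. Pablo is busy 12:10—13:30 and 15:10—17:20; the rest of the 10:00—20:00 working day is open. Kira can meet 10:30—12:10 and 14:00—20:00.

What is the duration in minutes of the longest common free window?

10 minutes

Pablo free within 10:00–20:00: 10:00–12:10, 13:30–15:10, 17:20–20:00.
Liang ∩ Diego: 11:40–11:50, 16:50–17:30.
Liang ∩ Diego ∩ Pablo: 11:40–11:50, 17:20–17:30.
Liang ∩ Diego ∩ Pablo ∩ Kira: 11:40–11:50, 17:20–17:30.
Common window lengths: 10, 10 min; longest is 10.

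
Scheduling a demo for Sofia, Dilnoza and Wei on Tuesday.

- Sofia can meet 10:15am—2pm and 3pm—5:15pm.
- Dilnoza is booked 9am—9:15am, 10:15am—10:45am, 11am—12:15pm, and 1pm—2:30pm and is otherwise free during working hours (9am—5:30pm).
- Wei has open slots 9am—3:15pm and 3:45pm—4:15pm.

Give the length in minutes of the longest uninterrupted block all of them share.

45 minutes

Dilnoza free within 09:00–17:30: 09:15–10:15, 10:45–11:00, 12:15–13:00, 14:30–17:30.
Sofia ∩ Dilnoza: 10:45–11:00, 12:15–13:00, 15:00–17:15.
Sofia ∩ Dilnoza ∩ Wei: 10:45–11:00, 12:15–13:00, 15:00–15:15, 15:45–16:15.
Common window lengths: 15, 45, 15, 30 min; longest is 45.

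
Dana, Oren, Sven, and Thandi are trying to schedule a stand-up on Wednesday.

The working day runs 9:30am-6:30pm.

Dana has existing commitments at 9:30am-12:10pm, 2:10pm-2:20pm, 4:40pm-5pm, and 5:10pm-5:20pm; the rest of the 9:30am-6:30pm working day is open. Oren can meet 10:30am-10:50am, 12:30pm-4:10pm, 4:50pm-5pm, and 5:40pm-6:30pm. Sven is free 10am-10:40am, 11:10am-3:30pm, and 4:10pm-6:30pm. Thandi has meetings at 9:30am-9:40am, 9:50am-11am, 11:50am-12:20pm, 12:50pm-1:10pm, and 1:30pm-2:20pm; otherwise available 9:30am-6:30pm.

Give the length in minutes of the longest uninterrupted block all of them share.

Dana free within 09:30–18:30: 12:10–14:10, 14:20–16:40, 17:00–17:10, 17:20–18:30.
Thandi free within 09:30–18:30: 09:40–09:50, 11:00–11:50, 12:20–12:50, 13:10–13:30, 14:20–18:30.
Dana ∩ Oren: 12:30–14:10, 14:20–16:10, 17:40–18:30.
Dana ∩ Oren ∩ Sven: 12:30–14:10, 14:20–15:30, 17:40–18:30.
Dana ∩ Oren ∩ Sven ∩ Thandi: 12:30–12:50, 13:10–13:30, 14:20–15:30, 17:40–18:30.
Common window lengths: 20, 20, 70, 50 min; longest is 70.

70 minutes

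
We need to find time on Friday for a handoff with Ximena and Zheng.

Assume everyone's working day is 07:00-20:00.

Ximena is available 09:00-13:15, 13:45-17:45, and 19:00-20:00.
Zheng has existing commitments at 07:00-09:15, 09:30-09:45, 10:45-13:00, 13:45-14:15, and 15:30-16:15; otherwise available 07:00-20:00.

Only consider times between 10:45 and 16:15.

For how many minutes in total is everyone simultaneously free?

90 minutes

Zheng free within 07:00–20:00: 09:15–09:30, 09:45–10:45, 13:00–13:45, 14:15–15:30, 16:15–20:00.
Ximena ∩ Zheng: 09:15–09:30, 09:45–10:45, 13:00–13:15, 14:15–15:30, 16:15–17:45, 19:00–20:00.
Restricted to 10:45–16:15: 13:00–13:15, 14:15–15:30.
Total common minutes: 15 + 75 = 90.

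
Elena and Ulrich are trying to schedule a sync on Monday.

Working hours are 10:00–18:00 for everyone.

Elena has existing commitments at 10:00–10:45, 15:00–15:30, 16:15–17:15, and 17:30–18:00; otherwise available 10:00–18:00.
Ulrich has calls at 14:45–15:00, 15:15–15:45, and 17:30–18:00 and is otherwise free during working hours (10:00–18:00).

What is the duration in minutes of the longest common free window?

240 minutes

Elena free within 10:00–18:00: 10:45–15:00, 15:30–16:15, 17:15–17:30.
Ulrich free within 10:00–18:00: 10:00–14:45, 15:00–15:15, 15:45–17:30.
Elena ∩ Ulrich: 10:45–14:45, 15:45–16:15, 17:15–17:30.
Common window lengths: 240, 30, 15 min; longest is 240.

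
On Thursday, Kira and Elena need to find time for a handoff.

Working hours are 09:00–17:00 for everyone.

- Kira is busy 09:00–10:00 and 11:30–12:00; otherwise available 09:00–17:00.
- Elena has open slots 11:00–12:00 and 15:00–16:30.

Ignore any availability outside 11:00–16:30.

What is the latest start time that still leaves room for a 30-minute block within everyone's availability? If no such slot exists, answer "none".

Kira free within 09:00–17:00: 10:00–11:30, 12:00–17:00.
Kira ∩ Elena: 11:00–11:30, 15:00–16:30.
Restricted to 11:00–16:30: 11:00–11:30, 15:00–16:30.
Windows ≥ 30 min: 11:00–11:30, 15:00–16:30.
Latest start in the last window 15:00–16:30 is 16:30 − 30 min = 16:00.

16:00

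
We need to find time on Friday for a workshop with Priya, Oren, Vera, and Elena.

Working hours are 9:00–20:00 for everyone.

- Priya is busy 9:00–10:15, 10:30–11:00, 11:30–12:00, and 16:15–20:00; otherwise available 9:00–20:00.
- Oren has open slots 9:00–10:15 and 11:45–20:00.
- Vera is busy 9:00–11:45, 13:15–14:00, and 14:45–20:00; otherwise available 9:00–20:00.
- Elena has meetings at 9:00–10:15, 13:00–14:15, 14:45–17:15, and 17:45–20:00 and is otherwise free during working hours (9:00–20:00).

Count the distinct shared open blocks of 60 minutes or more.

Priya free within 09:00–20:00: 10:15–10:30, 11:00–11:30, 12:00–16:15.
Vera free within 09:00–20:00: 11:45–13:15, 14:00–14:45.
Elena free within 09:00–20:00: 10:15–13:00, 14:15–14:45, 17:15–17:45.
Priya ∩ Oren: 12:00–16:15.
Priya ∩ Oren ∩ Vera: 12:00–13:15, 14:00–14:45.
Priya ∩ Oren ∩ Vera ∩ Elena: 12:00–13:00, 14:15–14:45.
Windows ≥ 60 min: 12:00–13:00.
That's 1 window.

1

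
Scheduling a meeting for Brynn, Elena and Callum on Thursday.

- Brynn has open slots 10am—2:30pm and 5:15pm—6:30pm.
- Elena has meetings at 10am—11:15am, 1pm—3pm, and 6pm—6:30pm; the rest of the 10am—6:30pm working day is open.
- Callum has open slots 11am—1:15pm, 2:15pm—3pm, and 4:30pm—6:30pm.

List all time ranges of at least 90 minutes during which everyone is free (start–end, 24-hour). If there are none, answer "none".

11:15–13:00

Elena free within 10:00–18:30: 11:15–13:00, 15:00–18:00.
Brynn ∩ Elena: 11:15–13:00, 17:15–18:00.
Brynn ∩ Elena ∩ Callum: 11:15–13:00, 17:15–18:00.
Windows ≥ 90 min: 11:15–13:00.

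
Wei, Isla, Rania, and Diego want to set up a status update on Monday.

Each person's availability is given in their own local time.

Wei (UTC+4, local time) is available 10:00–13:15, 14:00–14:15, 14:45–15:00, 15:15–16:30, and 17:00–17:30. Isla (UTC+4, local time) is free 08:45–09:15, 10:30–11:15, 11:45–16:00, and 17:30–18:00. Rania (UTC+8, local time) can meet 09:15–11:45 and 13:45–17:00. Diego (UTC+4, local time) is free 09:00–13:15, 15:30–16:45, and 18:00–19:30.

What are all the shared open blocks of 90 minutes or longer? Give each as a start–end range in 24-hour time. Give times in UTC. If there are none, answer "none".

none

Wei → UTC: 06:00–09:15, 10:00–10:15, 10:45–11:00, 11:15–12:30, 13:00–13:30.
Isla → UTC: 04:45–05:15, 06:30–07:15, 07:45–12:00, 13:30–14:00.
Rania → UTC: 01:15–03:45, 05:45–09:00.
Diego → UTC: 05:00–09:15, 11:30–12:45, 14:00–15:30.
Wei ∩ Isla: 06:30–07:15, 07:45–09:15, 10:00–10:15, 10:45–11:00, 11:15–12:00.
Wei ∩ Isla ∩ Rania: 06:30–07:15, 07:45–09:00.
Wei ∩ Isla ∩ Rania ∩ Diego: 06:30–07:15, 07:45–09:00.
Windows ≥ 90 min: (none).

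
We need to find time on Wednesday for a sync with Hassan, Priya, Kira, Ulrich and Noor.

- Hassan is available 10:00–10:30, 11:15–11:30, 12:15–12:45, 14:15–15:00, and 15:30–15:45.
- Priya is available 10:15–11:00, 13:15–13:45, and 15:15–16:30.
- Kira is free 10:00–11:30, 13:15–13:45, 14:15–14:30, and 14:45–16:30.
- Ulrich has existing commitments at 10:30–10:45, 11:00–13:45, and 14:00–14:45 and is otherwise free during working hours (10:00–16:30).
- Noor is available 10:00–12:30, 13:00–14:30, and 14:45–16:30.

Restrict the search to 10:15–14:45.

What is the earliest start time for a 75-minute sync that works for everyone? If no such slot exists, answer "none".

Ulrich free within 10:00–16:30: 10:00–10:30, 10:45–11:00, 13:45–14:00, 14:45–16:30.
Hassan ∩ Priya: 10:15–10:30, 15:30–15:45.
Hassan ∩ Priya ∩ Kira: 10:15–10:30, 15:30–15:45.
Hassan ∩ Priya ∩ Kira ∩ Ulrich: 10:15–10:30, 15:30–15:45.
Hassan ∩ Priya ∩ Kira ∩ Ulrich ∩ Noor: 10:15–10:30, 15:30–15:45.
Restricted to 10:15–14:45: 10:15–10:30.
Windows ≥ 75 min: (none).

none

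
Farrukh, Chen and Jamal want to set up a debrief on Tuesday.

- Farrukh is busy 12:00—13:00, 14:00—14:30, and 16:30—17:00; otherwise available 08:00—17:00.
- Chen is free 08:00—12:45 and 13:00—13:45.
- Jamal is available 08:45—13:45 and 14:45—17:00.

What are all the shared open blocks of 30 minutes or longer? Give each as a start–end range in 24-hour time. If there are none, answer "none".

08:45–12:00, 13:00–13:45

Farrukh free within 08:00–17:00: 08:00–12:00, 13:00–14:00, 14:30–16:30.
Farrukh ∩ Chen: 08:00–12:00, 13:00–13:45.
Farrukh ∩ Chen ∩ Jamal: 08:45–12:00, 13:00–13:45.
Windows ≥ 30 min: 08:45–12:00, 13:00–13:45.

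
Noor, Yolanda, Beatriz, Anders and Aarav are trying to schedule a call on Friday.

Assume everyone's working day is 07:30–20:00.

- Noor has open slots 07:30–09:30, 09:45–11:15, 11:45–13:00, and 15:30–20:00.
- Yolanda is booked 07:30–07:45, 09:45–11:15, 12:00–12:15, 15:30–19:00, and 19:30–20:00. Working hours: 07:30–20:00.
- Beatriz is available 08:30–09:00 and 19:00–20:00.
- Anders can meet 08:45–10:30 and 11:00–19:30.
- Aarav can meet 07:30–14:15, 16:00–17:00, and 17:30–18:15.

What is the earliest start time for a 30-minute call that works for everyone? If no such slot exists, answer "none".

Yolanda free within 07:30–20:00: 07:45–09:45, 11:15–12:00, 12:15–15:30, 19:00–19:30.
Noor ∩ Yolanda: 07:45–09:30, 11:45–12:00, 12:15–13:00, 19:00–19:30.
Noor ∩ Yolanda ∩ Beatriz: 08:30–09:00, 19:00–19:30.
Noor ∩ Yolanda ∩ Beatriz ∩ Anders: 08:45–09:00, 19:00–19:30.
Noor ∩ Yolanda ∩ Beatriz ∩ Anders ∩ Aarav: 08:45–09:00.
Windows ≥ 30 min: (none).

none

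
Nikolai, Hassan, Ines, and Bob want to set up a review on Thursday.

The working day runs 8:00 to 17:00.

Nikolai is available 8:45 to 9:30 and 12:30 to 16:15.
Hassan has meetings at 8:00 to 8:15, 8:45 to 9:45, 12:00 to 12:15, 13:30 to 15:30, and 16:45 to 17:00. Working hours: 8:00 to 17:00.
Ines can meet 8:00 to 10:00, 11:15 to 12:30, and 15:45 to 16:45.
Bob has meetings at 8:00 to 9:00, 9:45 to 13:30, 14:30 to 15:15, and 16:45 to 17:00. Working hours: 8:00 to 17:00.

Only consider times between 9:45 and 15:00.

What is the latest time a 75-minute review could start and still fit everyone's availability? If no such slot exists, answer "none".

none

Hassan free within 08:00–17:00: 08:15–08:45, 09:45–12:00, 12:15–13:30, 15:30–16:45.
Bob free within 08:00–17:00: 09:00–09:45, 13:30–14:30, 15:15–16:45.
Nikolai ∩ Hassan: 12:30–13:30, 15:30–16:15.
Nikolai ∩ Hassan ∩ Ines: 15:45–16:15.
Nikolai ∩ Hassan ∩ Ines ∩ Bob: 15:45–16:15.
Restricted to 09:45–15:00: (none).
Windows ≥ 75 min: (none).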